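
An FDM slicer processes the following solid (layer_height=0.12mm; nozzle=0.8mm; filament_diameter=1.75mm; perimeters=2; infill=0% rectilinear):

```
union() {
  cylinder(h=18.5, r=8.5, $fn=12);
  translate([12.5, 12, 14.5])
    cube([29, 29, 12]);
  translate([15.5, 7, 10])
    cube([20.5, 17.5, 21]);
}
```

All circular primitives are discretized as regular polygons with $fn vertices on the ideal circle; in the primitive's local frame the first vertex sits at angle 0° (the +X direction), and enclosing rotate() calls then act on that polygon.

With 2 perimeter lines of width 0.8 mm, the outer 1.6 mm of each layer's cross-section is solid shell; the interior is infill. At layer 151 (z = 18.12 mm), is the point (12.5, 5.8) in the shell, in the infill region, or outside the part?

At z = 18.12 mm: the r=8.5 cylinder contributes a regular 12-gon of circumradius 8.5; the 29×29 cube at (12.5, 12) contributes its full rectangle; the 20.5×17.5 cube at (15.5, 7) contributes its full rectangle; Taking the union: the regions partially overlap (shared area 256.25 mm²), so overlapping operands fuse into one piece — 2 connected regions. Overall, the cross-section has 2 separate islands. The nearest boundary edge runs (36.00, 7.00)→(15.50, 7.00); distance from the point to it = 3.23 mm. The point is not inside any of the regions above, so it lies outside the cross-section (3.23 mm from the nearest boundary).

outside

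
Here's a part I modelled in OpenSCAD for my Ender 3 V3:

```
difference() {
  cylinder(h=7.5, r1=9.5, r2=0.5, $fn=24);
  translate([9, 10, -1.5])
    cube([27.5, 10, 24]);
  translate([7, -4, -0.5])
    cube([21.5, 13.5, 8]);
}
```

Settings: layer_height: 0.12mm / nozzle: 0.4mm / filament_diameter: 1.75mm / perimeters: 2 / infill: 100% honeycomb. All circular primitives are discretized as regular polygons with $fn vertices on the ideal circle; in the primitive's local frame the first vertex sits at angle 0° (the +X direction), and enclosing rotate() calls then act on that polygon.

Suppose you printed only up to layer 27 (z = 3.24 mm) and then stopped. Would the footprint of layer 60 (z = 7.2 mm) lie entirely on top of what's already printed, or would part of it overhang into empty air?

entirely on top

Compare the two slices. At z = 3.24: the cone contributes a regular 24-gon of circumradius 5.612 (interpolated between r1=9.5 and r2=0.5 at t=0.432) (area = (24/2)·5.612²·sin(360°/24) = 97.82 mm²); the cube at (9, 10) is present — its section is the full 27.5×10 rectangle (area 275.00 mm²); the cube at (7, -4) is present — its section is the full 21.5×13.5 rectangle (area 290.25 mm²); Taking the first minus the rest: starting from the cone (97.82 mm²), the 27.5×10 cube at (9, 10) misses the remaining region (no effect); the 21.5×13.5 cube at (7, -4) misses the remaining region (no effect) — area = 97.82 mm². At z = 7.2: the cone: at t=0.960 of its height the radius interpolates to r₁+(r₂−r₁)t = 0.860, giving a regular 24-gon of that circumradius (area = (24/2)·0.860²·sin(360°/24) = 2.30 mm²); the 27.5×10 cube at (9, 10) contributes its full rectangle (area 275.00 mm²); the 21.5×13.5 cube at (7, -4) contributes its full rectangle (area 290.25 mm²); After the difference (first − rest): starting from the cone (2.30 mm²), the 27.5×10 cube at (9, 10) misses the remaining region (no effect); the 21.5×13.5 cube at (7, -4) misses the remaining region (no effect) — area = 2.30 mm². Checking containment: the cross-section at z = 7.2 is a subset of the cross-section at z = 3.24.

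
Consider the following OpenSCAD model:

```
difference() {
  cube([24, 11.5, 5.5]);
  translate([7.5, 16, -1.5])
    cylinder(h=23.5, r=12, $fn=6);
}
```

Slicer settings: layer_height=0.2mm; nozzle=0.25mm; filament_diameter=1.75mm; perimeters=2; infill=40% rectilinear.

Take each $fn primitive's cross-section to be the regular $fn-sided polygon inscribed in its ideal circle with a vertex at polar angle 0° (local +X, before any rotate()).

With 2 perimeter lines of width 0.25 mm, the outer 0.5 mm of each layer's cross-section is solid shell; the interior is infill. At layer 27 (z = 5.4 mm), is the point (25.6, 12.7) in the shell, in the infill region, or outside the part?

At z = 5.4 mm: the 24×11.5 cube contributes its full rectangle; the r=12 cylinder at (7.5, 16) gives a regular 6-gon of circumradius 12 (constant along its height); Subtracting the remaining from the first: starting from the 24×11.5 cube, the r=12 cylinder at (7.5, 16) partially overlaps it — only the 87.62 mm² overlap (of its 374.12 mm²) is removed, clipping the outline — 1 connected region. Overall, the cross-section is a single solid region. The nearest boundary edge runs (24.00, 11.50)→(24.00, 0.00); distance from the point to it = 2.00 mm. The point is not inside any of the regions above, so it lies outside the cross-section (2.00 mm from the nearest boundary).

outside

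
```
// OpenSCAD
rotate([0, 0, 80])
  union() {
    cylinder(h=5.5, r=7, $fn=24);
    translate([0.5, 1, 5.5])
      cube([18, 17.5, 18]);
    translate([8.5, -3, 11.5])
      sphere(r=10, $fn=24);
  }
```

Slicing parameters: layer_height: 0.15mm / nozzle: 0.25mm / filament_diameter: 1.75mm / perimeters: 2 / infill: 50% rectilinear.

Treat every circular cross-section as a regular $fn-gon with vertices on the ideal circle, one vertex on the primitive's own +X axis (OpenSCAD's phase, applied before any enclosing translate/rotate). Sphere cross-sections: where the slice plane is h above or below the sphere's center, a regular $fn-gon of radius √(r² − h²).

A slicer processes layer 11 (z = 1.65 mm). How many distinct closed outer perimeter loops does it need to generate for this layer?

2

At z = 1.65 mm: the cylinder: section is a regular 24-gon, circumradius r=7; the cube at (0.5, 1) does not reach this height (z outside [5.5, 23.5]); the r=10 sphere at (8.5, -3) slices to a regular 24-gon of circumradius 1.726 (√(r²−h²) with h=9.85 from center); Merging all regions: the 2 present regions are separate (no shared area or edge), so areas and boundary lengths simply add and each stays a separate island — 2 connected regions; (rotated 80° about Z; rotation is an isometry so areas/perimeters/island counts are preserved). The result has 2 disconnected regions.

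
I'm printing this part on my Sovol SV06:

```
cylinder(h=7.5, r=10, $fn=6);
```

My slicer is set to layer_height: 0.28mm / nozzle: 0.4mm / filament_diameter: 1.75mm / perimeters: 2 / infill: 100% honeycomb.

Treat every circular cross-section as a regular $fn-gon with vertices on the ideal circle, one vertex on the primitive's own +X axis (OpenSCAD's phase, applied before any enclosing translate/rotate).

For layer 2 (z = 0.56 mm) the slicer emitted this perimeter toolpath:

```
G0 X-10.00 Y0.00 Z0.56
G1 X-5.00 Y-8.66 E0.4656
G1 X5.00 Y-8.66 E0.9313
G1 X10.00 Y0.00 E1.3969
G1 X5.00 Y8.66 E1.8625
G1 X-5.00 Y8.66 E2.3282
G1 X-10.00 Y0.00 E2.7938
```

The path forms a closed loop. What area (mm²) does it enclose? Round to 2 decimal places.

259.80 mm²

Apply the shoelace formula to the sequence of (X, Y) vertices; enclosed area = 259.80 mm².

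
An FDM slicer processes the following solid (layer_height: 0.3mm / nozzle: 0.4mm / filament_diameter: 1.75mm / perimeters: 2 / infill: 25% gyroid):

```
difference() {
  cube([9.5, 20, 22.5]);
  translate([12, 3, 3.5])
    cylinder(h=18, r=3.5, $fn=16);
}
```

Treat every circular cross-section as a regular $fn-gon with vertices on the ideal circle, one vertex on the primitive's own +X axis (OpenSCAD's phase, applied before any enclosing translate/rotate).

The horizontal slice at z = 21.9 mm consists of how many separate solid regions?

At z = 21.9 mm: the 9.5×20 cube contributes its full rectangle; the cylinder at (12, 3) is absent (z outside [3.5, 21.5]); Taking the first minus the rest: none of the subtracted shapes is present at this height, so the 9.5×20 cube is unchanged — 1 connected region. The result has 1 disconnected region.

1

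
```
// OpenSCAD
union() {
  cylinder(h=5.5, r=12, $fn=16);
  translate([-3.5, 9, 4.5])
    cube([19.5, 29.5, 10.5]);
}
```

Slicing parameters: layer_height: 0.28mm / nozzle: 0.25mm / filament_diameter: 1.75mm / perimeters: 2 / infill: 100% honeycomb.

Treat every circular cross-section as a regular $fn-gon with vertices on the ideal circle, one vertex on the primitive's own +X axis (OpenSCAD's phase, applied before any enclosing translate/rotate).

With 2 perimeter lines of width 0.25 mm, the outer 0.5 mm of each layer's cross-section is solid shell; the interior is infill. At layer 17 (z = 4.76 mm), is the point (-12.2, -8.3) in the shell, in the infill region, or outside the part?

At z = 4.76 mm: the r=12 cylinder gives a regular 16-gon of circumradius 12 (constant along its height); the cube at (-3.5, 9) is present — its section is the full 19.5×29.5 rectangle; Merging all regions: the regions partially overlap (shared area 24.22 mm²), so overlapping operands fuse into one piece — 1 connected region. Overall, the cross-section is a single solid region. The nearest boundary edge runs (-8.49, -8.49)→(-11.09, -4.59); distance from the point to it = 2.99 mm. The point is not inside any of the regions above, so it lies outside the cross-section (2.99 mm from the nearest boundary).

outside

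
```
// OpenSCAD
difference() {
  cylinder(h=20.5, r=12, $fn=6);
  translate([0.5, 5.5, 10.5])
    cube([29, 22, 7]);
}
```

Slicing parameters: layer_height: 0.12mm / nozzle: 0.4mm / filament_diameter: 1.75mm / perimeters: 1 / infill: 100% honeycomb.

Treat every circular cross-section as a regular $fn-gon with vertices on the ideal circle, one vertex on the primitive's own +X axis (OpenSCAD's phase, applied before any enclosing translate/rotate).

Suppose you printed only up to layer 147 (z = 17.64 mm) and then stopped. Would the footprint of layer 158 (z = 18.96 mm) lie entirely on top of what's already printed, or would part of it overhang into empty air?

Compare the two slices. At z = 17.64: the cylinder: section is a regular 6-gon, circumradius r=12 (area = (6/2)·12.000²·sin(360°/6) = 374.12 mm²); the cube at (0.5, 5.5) does not reach this height (z outside [10.5, 17.5]); After the difference (first − rest): none of the subtracted shapes is present at this height, so the r=12 cylinder is unchanged — area = 374.12 mm². At z = 18.96: the r=12 cylinder gives a regular 6-gon of circumradius 12 (constant along its height) (area = (6/2)·12.000²·sin(360°/6) = 374.12 mm²); the cube at (0.5, 5.5) is absent (z outside [10.5, 17.5]); Taking the first minus the rest: none of the subtracted shapes is present at this height, so the r=12 cylinder is unchanged — area = 374.12 mm². Checking containment: the cross-section at z = 18.96 is a subset of the cross-section at z = 17.64.

entirely on top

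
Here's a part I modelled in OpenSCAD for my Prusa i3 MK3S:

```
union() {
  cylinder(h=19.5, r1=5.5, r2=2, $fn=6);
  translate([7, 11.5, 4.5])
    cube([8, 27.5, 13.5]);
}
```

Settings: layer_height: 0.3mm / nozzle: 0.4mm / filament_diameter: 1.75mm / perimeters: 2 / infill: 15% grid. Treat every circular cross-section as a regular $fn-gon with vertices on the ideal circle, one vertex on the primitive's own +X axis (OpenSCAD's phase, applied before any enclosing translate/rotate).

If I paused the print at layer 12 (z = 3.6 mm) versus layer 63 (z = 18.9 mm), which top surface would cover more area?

Layer 12 (z = 3.6): the cone: at t=0.185 of its height the radius interpolates to r₁+(r₂−r₁)t = 4.854, giving a regular 6-gon of that circumradius (area = (6/2)·4.854²·sin(360°/6) = 61.21 mm²); the cube at (7, 11.5) is absent (z outside [4.5, 18]); Taking the union: only the cone is present, so the union is just that shape — area = 61.21 mm². So its area = 61.21 mm². Layer 63 (z = 18.9): the cone: at t=0.969 of its height the radius interpolates to r₁+(r₂−r₁)t = 2.108, giving a regular 6-gon of that circumradius (area = (6/2)·2.108²·sin(360°/6) = 11.54 mm²); the cube at (7, 11.5) is absent (z outside [4.5, 18]); Merging all regions: only the cone is present, so the union is just that shape — area = 11.54 mm². So its area = 11.54 mm². Layer 12 is larger (61.21 vs 11.54 mm²).

layer 12 (z = 3.6 mm)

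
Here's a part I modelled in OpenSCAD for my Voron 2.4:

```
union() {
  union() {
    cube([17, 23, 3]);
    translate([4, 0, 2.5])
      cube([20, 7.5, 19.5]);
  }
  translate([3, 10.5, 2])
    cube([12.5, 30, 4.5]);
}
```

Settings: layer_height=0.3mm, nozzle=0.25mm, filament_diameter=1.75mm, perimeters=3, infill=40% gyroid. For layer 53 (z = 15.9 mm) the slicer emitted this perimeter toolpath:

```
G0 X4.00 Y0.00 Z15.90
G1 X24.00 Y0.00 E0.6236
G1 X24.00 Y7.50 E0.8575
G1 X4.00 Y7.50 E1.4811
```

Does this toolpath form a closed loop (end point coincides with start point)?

no

Start point (G0): (4.00, 0.00). End point (last G1): the path does not return to the start — open.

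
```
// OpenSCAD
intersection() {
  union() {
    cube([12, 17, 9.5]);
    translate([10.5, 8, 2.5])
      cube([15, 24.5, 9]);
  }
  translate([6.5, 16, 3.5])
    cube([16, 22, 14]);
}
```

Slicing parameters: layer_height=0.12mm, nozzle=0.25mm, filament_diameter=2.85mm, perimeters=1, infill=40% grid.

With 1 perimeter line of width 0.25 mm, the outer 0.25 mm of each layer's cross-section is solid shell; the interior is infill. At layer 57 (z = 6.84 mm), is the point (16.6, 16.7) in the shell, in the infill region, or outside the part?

infill

At z = 6.84 mm: the cube is present — its section is the full 12×17 rectangle; the cube at (10.5, 8) is present — its section is the full 15×24.5 rectangle; Merging all regions: the regions partially overlap (shared area 13.50 mm²), so overlapping operands fuse into one piece — 1 connected region; the cube at (6.5, 16) (footprint 16×22) is included at this height; Taking the intersection: the 16×22 cube at (6.5, 16) partially overlaps the result so far; clipping to the common part keeps 202.00 mm² — 1 connected region. Overall, the cross-section is a single solid region. The nearest boundary edge runs (22.50, 16.00)→(6.50, 16.00); distance from the point to it = 0.70 mm. The point is inside the cross-section and 0.70 mm from the nearest boundary — more than the 0.25 mm shell width (1 × 0.25), so it's in the infill interior.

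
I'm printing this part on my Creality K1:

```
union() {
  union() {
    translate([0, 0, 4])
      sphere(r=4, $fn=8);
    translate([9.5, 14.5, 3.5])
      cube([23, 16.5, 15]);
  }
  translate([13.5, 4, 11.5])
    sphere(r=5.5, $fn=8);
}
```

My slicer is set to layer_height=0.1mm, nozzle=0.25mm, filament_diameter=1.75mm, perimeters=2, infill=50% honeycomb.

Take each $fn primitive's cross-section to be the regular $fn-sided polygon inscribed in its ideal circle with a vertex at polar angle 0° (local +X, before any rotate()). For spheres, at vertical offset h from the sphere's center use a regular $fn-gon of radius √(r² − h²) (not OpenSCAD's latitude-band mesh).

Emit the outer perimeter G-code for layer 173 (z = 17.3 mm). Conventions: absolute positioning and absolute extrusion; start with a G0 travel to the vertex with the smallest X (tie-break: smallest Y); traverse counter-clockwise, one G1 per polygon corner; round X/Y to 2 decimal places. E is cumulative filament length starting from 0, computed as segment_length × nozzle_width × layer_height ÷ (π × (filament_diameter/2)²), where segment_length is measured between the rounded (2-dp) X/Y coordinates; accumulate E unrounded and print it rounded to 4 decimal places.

G0 X9.50 Y14.50 Z17.30
G1 X32.50 Y14.50 E0.2391
G1 X32.50 Y31.00 E0.4106
G1 X9.50 Y31.00 E0.6496
G1 X9.50 Y14.50 E0.8211

At z = 17.3 mm: the sphere is not intersected at this z (|z−center|=13.300 > r=4); the cube at (9.5, 14.5) (footprint 23×16.5) is included at this height; Taking the union: only the 23×16.5 cube at (9.5, 14.5) is present, so the union is just that shape — 1 connected region; the sphere at (13.5, 4) does not reach this height (|z−center|=5.800 > r=5.5); Merging all regions: only that combined region is present, so the union is just that shape — 1 connected region. The outline is a single polygon with 4 vertices. Extrusion per mm of travel: 0.25 × 0.1 / (π × 0.875²) = 0.010394. Accumulating E over each segment gives final E = 0.8211.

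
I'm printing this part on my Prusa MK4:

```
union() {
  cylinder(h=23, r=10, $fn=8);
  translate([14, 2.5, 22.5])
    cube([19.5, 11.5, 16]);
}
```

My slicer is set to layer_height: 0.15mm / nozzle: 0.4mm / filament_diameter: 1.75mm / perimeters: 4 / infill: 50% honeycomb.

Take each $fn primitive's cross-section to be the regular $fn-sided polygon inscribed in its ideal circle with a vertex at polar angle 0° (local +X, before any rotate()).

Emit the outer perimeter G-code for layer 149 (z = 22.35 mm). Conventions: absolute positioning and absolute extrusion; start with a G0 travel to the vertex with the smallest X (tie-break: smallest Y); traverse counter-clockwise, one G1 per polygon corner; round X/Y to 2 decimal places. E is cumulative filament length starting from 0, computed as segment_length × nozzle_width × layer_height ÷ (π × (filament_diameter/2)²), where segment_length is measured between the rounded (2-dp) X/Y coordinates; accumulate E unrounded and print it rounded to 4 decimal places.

G0 X-10.00 Y0.00 Z22.35
G1 X-7.07 Y-7.07 E0.1909
G1 X0.00 Y-10.00 E0.3818
G1 X7.07 Y-7.07 E0.5727
G1 X10.00 Y0.00 E0.7636
G1 X7.07 Y7.07 E0.9545
G1 X0.00 Y10.00 E1.1454
G1 X-7.07 Y7.07 E1.3363
G1 X-10.00 Y0.00 E1.5273

At z = 22.35 mm: the cylinder: section is a regular 8-gon, circumradius r=10; the cube at (14, 2.5) is not intersected at this z (z outside [22.5, 38.5]); Combining (union): only the r=10 cylinder is present, so the union is just that shape — 1 connected region. The outline is a single polygon with 8 vertices. Extrusion per mm of travel: 0.4 × 0.15 / (π × 0.875²) = 0.024945. Accumulating E over each segment gives final E = 1.5273.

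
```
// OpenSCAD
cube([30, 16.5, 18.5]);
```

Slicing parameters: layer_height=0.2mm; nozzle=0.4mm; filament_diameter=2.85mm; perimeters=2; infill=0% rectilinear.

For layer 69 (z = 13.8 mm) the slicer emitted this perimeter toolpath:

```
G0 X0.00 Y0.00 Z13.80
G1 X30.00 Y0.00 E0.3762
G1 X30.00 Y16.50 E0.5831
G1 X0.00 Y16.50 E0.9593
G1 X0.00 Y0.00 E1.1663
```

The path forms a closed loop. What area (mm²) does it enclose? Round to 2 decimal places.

495.00 mm²

Apply the shoelace formula to the sequence of (X, Y) vertices; enclosed area = 495.00 mm².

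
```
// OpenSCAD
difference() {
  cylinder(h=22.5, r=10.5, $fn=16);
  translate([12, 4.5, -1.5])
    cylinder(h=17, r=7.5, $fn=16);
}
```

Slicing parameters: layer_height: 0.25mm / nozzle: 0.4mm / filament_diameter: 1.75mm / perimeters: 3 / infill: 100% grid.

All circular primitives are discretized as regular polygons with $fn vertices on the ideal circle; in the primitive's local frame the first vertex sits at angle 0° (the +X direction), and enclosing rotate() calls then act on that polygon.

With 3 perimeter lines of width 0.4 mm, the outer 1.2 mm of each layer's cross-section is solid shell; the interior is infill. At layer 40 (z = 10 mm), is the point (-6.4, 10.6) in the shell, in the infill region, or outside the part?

outside

At z = 10 mm: the r=10.5 cylinder contributes a regular 16-gon of circumradius 10.5; the r=7.5 cylinder at (12, 4.5) gives a regular 16-gon of circumradius 7.5 (constant along its height); After the difference (first − rest): starting from the r=10.5 cylinder, the r=7.5 cylinder at (12, 4.5) partially overlaps it — only the 41.06 mm² overlap (of its 172.21 mm²) is removed, clipping the outline — 1 connected region. Overall, the cross-section is a single solid region. The nearest boundary edge runs (-7.42, 7.42)→(-4.02, 9.70); distance from the point to it = 2.07 mm. The point is not inside any of the regions above, so it lies outside the cross-section (2.07 mm from the nearest boundary).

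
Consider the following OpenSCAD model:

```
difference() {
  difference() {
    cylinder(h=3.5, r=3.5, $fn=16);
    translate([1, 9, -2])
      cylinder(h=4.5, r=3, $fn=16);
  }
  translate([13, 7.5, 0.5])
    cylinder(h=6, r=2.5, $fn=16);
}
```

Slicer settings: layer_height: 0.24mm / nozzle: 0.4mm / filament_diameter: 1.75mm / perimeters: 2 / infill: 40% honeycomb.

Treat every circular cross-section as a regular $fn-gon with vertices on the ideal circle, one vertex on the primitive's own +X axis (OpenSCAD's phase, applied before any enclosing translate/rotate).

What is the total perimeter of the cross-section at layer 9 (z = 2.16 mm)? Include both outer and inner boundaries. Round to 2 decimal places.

At z = 2.16 mm: the r=3.5 cylinder contributes a regular 16-gon of circumradius 3.5 (perimeter = 2·16·3.500·sin(180°/16) = 21.85 mm); the r=3 cylinder at (1, 9) contributes a regular 16-gon of circumradius 3 (perimeter = 2·16·3.000·sin(180°/16) = 18.73 mm); After the difference (first − rest): starting from the r=3.5 cylinder, the r=3 cylinder at (1, 9) misses the remaining region (no effect) — boundary = 21.85 mm; the cylinder at (13, 7.5): section is a regular 16-gon, circumradius r=2.5 (perimeter = 2·16·2.500·sin(180°/16) = 15.61 mm); Taking the first minus the rest: starting from that combined region, the r=2.5 cylinder at (13, 7.5) misses the remaining region (no effect) — boundary = 21.85 mm. Overall, the cross-section is a single solid region. Total boundary length (outer) = 21.85 mm.

21.85 mm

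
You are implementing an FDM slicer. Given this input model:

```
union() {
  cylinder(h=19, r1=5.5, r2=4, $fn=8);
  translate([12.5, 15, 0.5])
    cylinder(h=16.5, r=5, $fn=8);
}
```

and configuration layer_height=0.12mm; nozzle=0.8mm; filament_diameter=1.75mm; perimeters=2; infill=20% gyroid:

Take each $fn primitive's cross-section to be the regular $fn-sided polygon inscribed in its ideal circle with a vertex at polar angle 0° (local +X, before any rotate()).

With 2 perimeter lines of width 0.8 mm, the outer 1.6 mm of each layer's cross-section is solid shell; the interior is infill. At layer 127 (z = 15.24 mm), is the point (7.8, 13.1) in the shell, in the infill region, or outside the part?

outside

At z = 15.24 mm: the cone contributes a regular 8-gon of circumradius 4.297 (interpolated between r1=5.5 and r2=4 at t=0.802); the r=5 cylinder at (12.5, 15) gives a regular 8-gon of circumradius 5 (constant along its height); Combining (union): the 2 present regions are separate (no shared area or edge), so areas and boundary lengths simply add and each stays a separate island — 2 connected regions. Overall, the cross-section has 2 separate islands. The nearest boundary edge runs (8.96, 11.46)→(7.50, 15.00); distance from the point to it = 0.45 mm. The point is not inside any of the regions above, so it lies outside the cross-section (0.45 mm from the nearest boundary).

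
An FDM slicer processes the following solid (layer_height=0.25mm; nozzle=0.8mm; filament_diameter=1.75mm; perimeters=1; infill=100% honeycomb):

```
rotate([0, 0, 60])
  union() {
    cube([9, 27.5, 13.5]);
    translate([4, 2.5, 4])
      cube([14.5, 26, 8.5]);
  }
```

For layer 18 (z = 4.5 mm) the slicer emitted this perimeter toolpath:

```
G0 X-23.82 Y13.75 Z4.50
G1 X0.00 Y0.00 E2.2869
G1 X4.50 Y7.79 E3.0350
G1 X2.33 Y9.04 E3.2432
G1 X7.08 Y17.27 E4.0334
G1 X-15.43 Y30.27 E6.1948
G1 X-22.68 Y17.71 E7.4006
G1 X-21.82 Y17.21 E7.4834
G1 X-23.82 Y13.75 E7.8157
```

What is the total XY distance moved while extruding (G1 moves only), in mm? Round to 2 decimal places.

93.99 mm

Sum the Euclidean lengths of each G1 segment: total = 93.99 mm.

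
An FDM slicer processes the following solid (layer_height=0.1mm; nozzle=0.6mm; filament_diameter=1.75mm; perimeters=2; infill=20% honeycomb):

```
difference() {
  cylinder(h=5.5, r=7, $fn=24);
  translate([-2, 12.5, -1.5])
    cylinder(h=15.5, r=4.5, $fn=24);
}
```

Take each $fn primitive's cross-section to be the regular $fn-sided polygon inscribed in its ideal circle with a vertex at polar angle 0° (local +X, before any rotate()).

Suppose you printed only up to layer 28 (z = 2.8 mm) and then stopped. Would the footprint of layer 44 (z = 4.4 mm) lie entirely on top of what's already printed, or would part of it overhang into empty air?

entirely on top

Compare the two slices. At z = 2.8: the cylinder: section is a regular 24-gon, circumradius r=7 (area = (24/2)·7.000²·sin(360°/24) = 152.19 mm²); the r=4.5 cylinder at (-2, 12.5) gives a regular 24-gon of circumradius 4.5 (constant along its height) (area = (24/2)·4.500²·sin(360°/24) = 62.89 mm²); After the difference (first − rest): starting from the r=7 cylinder (152.19 mm²), the r=4.5 cylinder at (-2, 12.5) misses the remaining region (no effect) — area = 152.19 mm². At z = 4.4: the cylinder: section is a regular 24-gon, circumradius r=7 (area = (24/2)·7.000²·sin(360°/24) = 152.19 mm²); the cylinder at (-2, 12.5): section is a regular 24-gon, circumradius r=4.5 (area = (24/2)·4.500²·sin(360°/24) = 62.89 mm²); Subtracting the remaining from the first: starting from the r=7 cylinder (152.19 mm²), the r=4.5 cylinder at (-2, 12.5) misses the remaining region (no effect) — area = 152.19 mm². Checking containment: the cross-section at z = 4.4 is a subset of the cross-section at z = 2.8.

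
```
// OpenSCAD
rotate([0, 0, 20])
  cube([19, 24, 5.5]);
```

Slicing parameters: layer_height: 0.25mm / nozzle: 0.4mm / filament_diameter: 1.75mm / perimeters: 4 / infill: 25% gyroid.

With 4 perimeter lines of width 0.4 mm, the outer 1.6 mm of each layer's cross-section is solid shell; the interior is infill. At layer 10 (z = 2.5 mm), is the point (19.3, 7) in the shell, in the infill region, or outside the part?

outside

At z = 2.5 mm: the 19×24 cube contributes its full rectangle; (rotated 20° about Z; rotation is an isometry so areas/perimeters/island counts are preserved). Overall, the cross-section is a single solid region. Undo the 20° rotation: the query point maps to (20.530, -0.023) in the un-rotated model frame. The nearest boundary edge runs (0.00, 0.00)→(19.00, 0.00); distance from the point to it = 1.53 mm. The point is not inside any of the regions above, so it lies outside the cross-section (1.53 mm from the nearest boundary).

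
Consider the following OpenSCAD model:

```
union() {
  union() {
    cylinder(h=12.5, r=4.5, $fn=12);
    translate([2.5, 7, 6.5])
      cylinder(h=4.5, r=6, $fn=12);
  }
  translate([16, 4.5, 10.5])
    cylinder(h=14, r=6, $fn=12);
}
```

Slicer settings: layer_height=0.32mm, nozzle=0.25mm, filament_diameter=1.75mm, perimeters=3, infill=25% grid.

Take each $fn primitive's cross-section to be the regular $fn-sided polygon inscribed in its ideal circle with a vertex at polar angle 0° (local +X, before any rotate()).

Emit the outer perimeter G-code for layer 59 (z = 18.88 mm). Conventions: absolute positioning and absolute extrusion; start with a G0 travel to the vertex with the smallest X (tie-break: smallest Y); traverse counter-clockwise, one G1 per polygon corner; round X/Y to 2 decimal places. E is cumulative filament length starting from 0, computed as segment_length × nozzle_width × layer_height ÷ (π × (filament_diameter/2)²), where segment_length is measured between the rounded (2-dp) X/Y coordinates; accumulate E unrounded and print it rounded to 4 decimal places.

At z = 18.88 mm: the cylinder is not intersected at this z (z outside [0, 12.5]); the cylinder at (2.5, 7) is absent (z outside [6.5, 11]); Taking the union: nothing is present at this height; the r=6 cylinder at (16, 4.5) gives a regular 12-gon of circumradius 6 (constant along its height); Merging all regions: only the r=6 cylinder at (16, 4.5) is present, so the union is just that shape — 1 connected region. The outline is a single polygon with 12 vertices. Extrusion per mm of travel: 0.25 × 0.32 / (π × 0.875²) = 0.033260. Accumulating E over each segment gives final E = 1.2401.

G0 X10.00 Y4.50 Z18.88
G1 X10.80 Y1.50 E0.1033
G1 X13.00 Y-0.70 E0.2067
G1 X16.00 Y-1.50 E0.3100
G1 X19.00 Y-0.70 E0.4133
G1 X21.20 Y1.50 E0.5168
G1 X22.00 Y4.50 E0.6200
G1 X21.20 Y7.50 E0.7233
G1 X19.00 Y9.70 E0.8268
G1 X16.00 Y10.50 E0.9300
G1 X13.00 Y9.70 E1.0333
G1 X10.80 Y7.50 E1.1368
G1 X10.00 Y4.50 E1.2401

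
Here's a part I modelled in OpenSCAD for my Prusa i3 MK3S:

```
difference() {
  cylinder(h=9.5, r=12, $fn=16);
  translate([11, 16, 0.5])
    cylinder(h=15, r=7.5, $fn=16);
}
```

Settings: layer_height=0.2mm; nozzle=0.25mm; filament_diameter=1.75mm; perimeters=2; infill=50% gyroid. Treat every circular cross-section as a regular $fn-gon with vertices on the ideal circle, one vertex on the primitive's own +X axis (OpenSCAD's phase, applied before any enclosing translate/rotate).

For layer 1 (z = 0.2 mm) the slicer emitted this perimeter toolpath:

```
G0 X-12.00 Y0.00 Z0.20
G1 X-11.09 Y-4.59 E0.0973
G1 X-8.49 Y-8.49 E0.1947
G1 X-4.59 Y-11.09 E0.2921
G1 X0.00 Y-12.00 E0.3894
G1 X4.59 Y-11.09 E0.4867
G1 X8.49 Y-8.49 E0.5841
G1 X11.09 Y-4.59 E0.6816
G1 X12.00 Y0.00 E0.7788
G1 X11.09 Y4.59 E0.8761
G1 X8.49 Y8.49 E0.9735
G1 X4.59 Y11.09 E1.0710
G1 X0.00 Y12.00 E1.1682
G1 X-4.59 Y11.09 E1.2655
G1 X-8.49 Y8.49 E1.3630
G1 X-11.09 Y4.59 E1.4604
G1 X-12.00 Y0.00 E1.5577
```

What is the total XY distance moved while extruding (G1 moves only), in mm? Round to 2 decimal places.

74.93 mm

Sum the Euclidean lengths of each G1 segment: total = 74.93 mm.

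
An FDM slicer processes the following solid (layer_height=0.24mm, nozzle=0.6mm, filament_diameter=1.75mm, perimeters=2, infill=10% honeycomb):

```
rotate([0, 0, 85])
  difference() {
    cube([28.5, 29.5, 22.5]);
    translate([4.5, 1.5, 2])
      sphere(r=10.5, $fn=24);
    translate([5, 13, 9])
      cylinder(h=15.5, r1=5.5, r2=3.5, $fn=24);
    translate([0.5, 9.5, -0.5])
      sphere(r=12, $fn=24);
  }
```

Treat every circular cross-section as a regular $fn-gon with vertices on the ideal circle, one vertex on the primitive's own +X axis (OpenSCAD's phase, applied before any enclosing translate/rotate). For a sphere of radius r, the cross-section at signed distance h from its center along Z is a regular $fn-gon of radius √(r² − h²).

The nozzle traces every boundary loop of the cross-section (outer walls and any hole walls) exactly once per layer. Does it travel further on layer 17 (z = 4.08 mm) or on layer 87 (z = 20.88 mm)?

Layer 17 (z = 4.08): the 28.5×29.5 cube contributes its full rectangle (perimeter 116.00 mm); the sphere at (4.5, 1.5): section is a regular 24-gon, circumradius = √(r²−h²) = √(10.5²−2.08²) = 10.292 (perimeter = 2·24·10.292·sin(180°/24) = 64.48 mm); the cone at (5, 13) is not intersected at this z (z outside [9, 24.5]); the sphere at (0.5, 9.5): section is a regular 24-gon, circumradius = √(r²−h²) = √(12²−4.58²) = 11.092 (perimeter = 2·24·11.092·sin(180°/24) = 69.49 mm); Taking the first minus the rest: starting from the 28.5×29.5 cube, the r=10.5 sphere at (4.5, 1.5) partially overlaps it — only the 148.79 mm² overlap (of its 328.98 mm²) is removed, clipping the outline; the r=12 sphere at (0.5, 9.5) partially overlaps it — only the 83.02 mm² overlap (of its 382.09 mm²) is removed, clipping the outline — boundary = 109.18 mm; (rotated 85° about Z; rotation is an isometry so areas/perimeters/island counts are preserved). So its perimeter = 109.18 mm. Layer 87 (z = 20.88): the cube (footprint 28.5×29.5) is included at this height (perimeter 116.00 mm); the sphere at (4.5, 1.5) is not intersected at this z (|z−center|=18.880 > r=10.5); the cone at (5, 13): at t=0.766 of its height the radius interpolates to r₁+(r₂−r₁)t = 3.967, giving a regular 24-gon of that circumradius (perimeter = 2·24·3.967·sin(180°/24) = 24.85 mm); the sphere at (0.5, 9.5) does not reach this height (|z−center|=21.380 > r=12); After the difference (first − rest): starting from the 28.5×29.5 cube, the cone at (5, 13) lies wholly inside it (removes its full 48.88 mm² and its 24.85 mm outline becomes a hole wall) — boundary (outer + 1 inner loop) = 140.85 mm; (whole slice rotated 85° about Z — lengths, areas and connectivity unchanged). So its perimeter = 140.85 mm. Layer 87 is larger (140.85 vs 109.18 mm).

layer 87 (z = 20.88 mm)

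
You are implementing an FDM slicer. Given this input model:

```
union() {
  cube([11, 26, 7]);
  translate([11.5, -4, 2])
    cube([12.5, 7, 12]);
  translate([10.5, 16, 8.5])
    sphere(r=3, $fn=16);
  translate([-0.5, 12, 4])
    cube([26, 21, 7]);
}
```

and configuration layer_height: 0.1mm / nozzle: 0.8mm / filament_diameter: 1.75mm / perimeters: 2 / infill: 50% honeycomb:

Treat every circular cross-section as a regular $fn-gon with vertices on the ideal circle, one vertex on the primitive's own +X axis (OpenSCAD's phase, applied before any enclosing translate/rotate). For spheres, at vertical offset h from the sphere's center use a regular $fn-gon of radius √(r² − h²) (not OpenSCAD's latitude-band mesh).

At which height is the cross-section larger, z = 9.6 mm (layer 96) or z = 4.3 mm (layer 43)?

Layer 96 (z = 9.6): the cube is not intersected at this z (z outside [0, 7]); the cube at (11.5, -4) (footprint 12.5×7) is included at this height (area 87.50 mm²); the r=3 sphere at (10.5, 16) slices to a regular 16-gon of circumradius 2.791 (√(r²−h²) with h=1.1 from center) (area = (16/2)·2.791²·sin(360°/16) = 23.85 mm²); the cube at (-0.5, 12) (footprint 26×21) is included at this height (area 546.00 mm²); Combining (union): the regions partially overlap — summed areas 657.35 mm² minus the doubly-counted overlap 23.85 mm² gives 633.50 mm² — area = 633.50 mm². So its area = 633.50 mm². Layer 43 (z = 4.3): the cube (footprint 11×26) is included at this height (area 286.00 mm²); the cube at (11.5, -4) is present — its section is the full 12.5×7 rectangle (area 87.50 mm²); the sphere at (10.5, 16) does not reach this height (|z−center|=4.200 > r=3); the cube at (-0.5, 12) is present — its section is the full 26×21 rectangle (area 546.00 mm²); Taking the union: the regions partially overlap — summed areas 919.50 mm² minus the doubly-counted overlap 154.00 mm² gives 765.50 mm² — area = 765.50 mm². So its area = 765.50 mm². Layer 43 is larger (765.50 vs 633.50 mm²).

layer 43 (z = 4.3 mm)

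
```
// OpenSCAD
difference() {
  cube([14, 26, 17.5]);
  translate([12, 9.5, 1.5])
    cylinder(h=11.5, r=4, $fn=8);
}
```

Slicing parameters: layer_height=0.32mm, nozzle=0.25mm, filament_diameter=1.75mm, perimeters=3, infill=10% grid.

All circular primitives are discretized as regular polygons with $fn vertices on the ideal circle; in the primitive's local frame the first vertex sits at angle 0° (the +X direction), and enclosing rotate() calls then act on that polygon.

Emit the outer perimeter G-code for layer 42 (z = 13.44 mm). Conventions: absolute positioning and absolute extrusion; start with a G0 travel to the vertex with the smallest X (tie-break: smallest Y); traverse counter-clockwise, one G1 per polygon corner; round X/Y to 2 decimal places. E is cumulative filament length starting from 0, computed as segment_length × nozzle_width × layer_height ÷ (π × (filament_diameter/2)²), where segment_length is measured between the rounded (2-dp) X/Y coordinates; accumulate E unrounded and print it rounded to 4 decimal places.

G0 X0.00 Y0.00 Z13.44
G1 X14.00 Y0.00 E0.4656
G1 X14.00 Y26.00 E1.3304
G1 X0.00 Y26.00 E1.7960
G1 X0.00 Y0.00 E2.6608

At z = 13.44 mm: the cube (footprint 14×26) is included at this height; the cylinder at (12, 9.5) is not intersected at this z (z outside [1.5, 13]); After the difference (first − rest): none of the subtracted shapes is present at this height, so the 14×26 cube is unchanged — 1 connected region. The outline is a single polygon with 4 vertices. Extrusion per mm of travel: 0.25 × 0.32 / (π × 0.875²) = 0.033260. Accumulating E over each segment gives final E = 2.6608.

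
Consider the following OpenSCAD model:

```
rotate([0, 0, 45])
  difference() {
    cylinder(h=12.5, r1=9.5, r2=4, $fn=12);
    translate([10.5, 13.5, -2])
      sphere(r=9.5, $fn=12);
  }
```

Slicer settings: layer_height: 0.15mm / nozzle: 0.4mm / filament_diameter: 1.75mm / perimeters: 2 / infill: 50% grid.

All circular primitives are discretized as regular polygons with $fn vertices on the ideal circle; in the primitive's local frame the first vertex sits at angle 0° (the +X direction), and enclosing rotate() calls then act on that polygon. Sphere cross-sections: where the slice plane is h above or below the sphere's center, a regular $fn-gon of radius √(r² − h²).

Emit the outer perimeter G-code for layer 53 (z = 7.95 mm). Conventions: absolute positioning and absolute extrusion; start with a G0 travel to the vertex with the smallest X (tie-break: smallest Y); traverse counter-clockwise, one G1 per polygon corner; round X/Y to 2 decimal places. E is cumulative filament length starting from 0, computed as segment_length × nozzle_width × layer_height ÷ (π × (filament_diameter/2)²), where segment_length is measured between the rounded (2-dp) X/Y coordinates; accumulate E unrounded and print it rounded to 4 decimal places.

G0 X-5.80 Y-1.55 Z7.95
G1 X-4.24 Y-4.24 E0.0776
G1 X-1.55 Y-5.80 E0.1551
G1 X1.55 Y-5.80 E0.2325
G1 X4.24 Y-4.24 E0.3100
G1 X5.80 Y-1.55 E0.3876
G1 X5.80 Y1.55 E0.4649
G1 X4.24 Y4.24 E0.5425
G1 X1.55 Y5.80 E0.6201
G1 X-1.55 Y5.80 E0.6974
G1 X-4.24 Y4.24 E0.7750
G1 X-5.80 Y1.55 E0.8525
G1 X-5.80 Y-1.55 E0.9299

At z = 7.95 mm: the cone (r1=9.5→r2=4) has section circumradius 6.002 here — a regular 12-gon; the sphere at (10.5, 13.5) is absent (|z−center|=9.950 > r=9.5); Taking the first minus the rest: none of the subtracted shapes is present at this height, so the cone is unchanged — 1 connected region; (rotated 45° about Z; rotation is an isometry so areas/perimeters/island counts are preserved). The outline is a single polygon with 12 vertices. Extrusion per mm of travel: 0.4 × 0.15 / (π × 0.875²) = 0.024945. Accumulating E over each segment gives final E = 0.9299.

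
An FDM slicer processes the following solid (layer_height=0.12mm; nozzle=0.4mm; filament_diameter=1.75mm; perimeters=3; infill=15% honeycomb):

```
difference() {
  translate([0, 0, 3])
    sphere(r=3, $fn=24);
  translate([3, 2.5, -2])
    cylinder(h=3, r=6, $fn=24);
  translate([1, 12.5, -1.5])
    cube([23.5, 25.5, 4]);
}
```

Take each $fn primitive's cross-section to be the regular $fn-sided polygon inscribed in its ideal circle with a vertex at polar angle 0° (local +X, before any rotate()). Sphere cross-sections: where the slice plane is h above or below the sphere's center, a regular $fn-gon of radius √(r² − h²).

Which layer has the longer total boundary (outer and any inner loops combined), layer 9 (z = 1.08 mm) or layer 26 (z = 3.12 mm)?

layer 26 (z = 3.12 mm)

Layer 9 (z = 1.08): the r=3 sphere slices to a regular 24-gon of circumradius 2.305 (√(r²−h²) with h=1.92 from center) (perimeter = 2·24·2.305·sin(180°/24) = 14.44 mm); the cylinder at (3, 2.5) does not reach this height (z outside [-2, 1]); the cube at (1, 12.5) is present — its section is the full 23.5×25.5 rectangle (perimeter 98.00 mm); After the difference (first − rest): starting from the r=3 sphere, the 23.5×25.5 cube at (1, 12.5) misses the remaining region (no effect) — boundary = 14.44 mm. So its perimeter = 14.44 mm. Layer 26 (z = 3.12): the r=3 sphere contributes a regular 24-gon of circumradius √(3²−0.12²) = 2.998 (perimeter = 2·24·2.998·sin(180°/24) = 18.78 mm); the cylinder at (3, 2.5) does not reach this height (z outside [-2, 1]); the cube at (1, 12.5) does not reach this height (z outside [-1.5, 2.5]); After the difference (first − rest): none of the subtracted shapes is present at this height, so the r=3 sphere is unchanged — boundary = 18.78 mm. So its perimeter = 18.78 mm. Layer 26 is larger (18.78 vs 14.44 mm).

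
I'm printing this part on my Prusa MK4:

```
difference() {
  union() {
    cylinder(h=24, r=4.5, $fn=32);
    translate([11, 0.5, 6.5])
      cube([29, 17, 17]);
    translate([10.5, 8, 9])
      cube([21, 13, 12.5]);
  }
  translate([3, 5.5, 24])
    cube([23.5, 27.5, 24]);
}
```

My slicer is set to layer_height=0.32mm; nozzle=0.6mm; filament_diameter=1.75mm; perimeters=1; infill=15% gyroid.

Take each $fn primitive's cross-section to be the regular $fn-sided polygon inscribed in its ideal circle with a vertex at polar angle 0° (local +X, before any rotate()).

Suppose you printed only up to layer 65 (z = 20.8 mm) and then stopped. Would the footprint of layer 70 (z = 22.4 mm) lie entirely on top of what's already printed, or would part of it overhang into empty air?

Compare the two slices. At z = 20.8: the cylinder: section is a regular 32-gon, circumradius r=4.5 (area = (32/2)·4.500²·sin(360°/32) = 63.21 mm²); the 29×17 cube at (11, 0.5) contributes its full rectangle (area 493.00 mm²); the cube at (10.5, 8) is present — its section is the full 21×13 rectangle (area 273.00 mm²); Taking the union: the regions partially overlap — summed areas 829.21 mm² minus the doubly-counted overlap 194.75 mm² gives 634.46 mm² — area = 634.46 mm²; the cube at (3, 5.5) is not intersected at this z (z outside [24, 48]); Taking the first minus the rest: none of the subtracted shapes is present at this height, so that combined region is unchanged — area = 634.46 mm². At z = 22.4: the r=4.5 cylinder contributes a regular 32-gon of circumradius 4.5 (area = (32/2)·4.500²·sin(360°/32) = 63.21 mm²); the cube at (11, 0.5) is present — its section is the full 29×17 rectangle (area 493.00 mm²); the cube at (10.5, 8) is not intersected at this z (z outside [9, 21.5]); Merging all regions: the 2 present regions are separate (no shared area or edge), so areas and boundary lengths simply add and each stays a separate island — area = 556.21 mm²; the cube at (3, 5.5) is absent (z outside [24, 48]); Subtracting the remaining from the first: none of the subtracted shapes is present at this height, so the result so far is unchanged — area = 556.21 mm². Checking containment: the cross-section at z = 22.4 is a subset of the cross-section at z = 20.8.

entirely on top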